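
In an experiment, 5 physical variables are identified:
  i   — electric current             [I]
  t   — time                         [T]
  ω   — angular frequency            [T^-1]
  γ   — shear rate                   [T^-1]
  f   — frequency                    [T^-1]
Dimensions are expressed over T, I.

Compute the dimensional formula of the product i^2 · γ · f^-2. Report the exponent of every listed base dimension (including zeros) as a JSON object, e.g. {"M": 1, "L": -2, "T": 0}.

Exponent matrix [T,I] × [i,t,ω,γ,f]:
  T: [ 0  1 -1 -1 -1]
  I: [ 1  0  0  0  0]
  [T]: (2)·0+(1)·-1+(-2)·-1 = 1
  [I]: (2)·1+(1)·0+(-2)·0 = 2
⇒ T I^2

{"T": 1, "I": 2}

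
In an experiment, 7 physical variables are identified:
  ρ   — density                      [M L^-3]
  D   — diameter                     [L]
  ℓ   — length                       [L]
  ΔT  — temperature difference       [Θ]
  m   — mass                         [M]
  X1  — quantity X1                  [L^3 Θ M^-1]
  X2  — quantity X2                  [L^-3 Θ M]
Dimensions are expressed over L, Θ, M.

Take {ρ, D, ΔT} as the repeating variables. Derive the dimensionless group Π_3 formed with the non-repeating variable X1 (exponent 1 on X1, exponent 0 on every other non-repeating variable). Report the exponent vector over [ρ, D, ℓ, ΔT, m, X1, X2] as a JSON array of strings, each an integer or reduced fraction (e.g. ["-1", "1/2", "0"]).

Write exponents as rows L,Θ,M / cols ρ,D,ℓ,ΔT,m,X1,X2:
  L: [-3  1  1  0  0  3 -3]
  Θ: [ 0  0  0  1  0  1  1]
  M: [ 1  0  0  0  1 -1  1]
RREF → pivots at {ρ,D,ΔT} ⇒ r = 3
Repeat: ρ,D,ΔT; free: ℓ,m,X1,X2
RREF:
  r0: [   1    0    0    0    1   -1    1]
  r1: [   0    1    1    0    3    0    0]
  r2: [   0    0    0    1    0    1    1]
Fix exponent of X1 at 1, ℓ at 0, m at 0, X2 at 0; solve each RREF row for its pivot's exponent:
  r0: exp(ρ) + (-1)·1 = 0 ⇒ exp(ρ) = 1
  r1: exp(D) + (0)·1 = 0 ⇒ exp(D) = 0
  r2: exp(ΔT) + (1)·1 = 0 ⇒ exp(ΔT) = -1
Π_3 = ρ · ΔT^-1 · X1

["1", "0", "0", "-1", "0", "1", "0"]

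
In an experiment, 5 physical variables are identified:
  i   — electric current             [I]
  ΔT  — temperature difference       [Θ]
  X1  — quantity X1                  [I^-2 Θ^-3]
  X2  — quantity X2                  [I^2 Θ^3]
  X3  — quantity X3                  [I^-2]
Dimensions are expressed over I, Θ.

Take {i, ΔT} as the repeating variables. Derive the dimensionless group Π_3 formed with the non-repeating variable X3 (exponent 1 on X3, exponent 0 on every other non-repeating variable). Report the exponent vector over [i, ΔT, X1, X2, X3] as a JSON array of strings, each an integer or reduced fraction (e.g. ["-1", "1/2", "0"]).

Exponent matrix [I,Θ] × [i,ΔT,X1,X2,X3]:
  I: [ 1  0 -2  2 -2]
  Θ: [ 0  1 -3  3  0]
Row reduction gives pivot columns i,ΔT; rank = 2
Repeat: i,ΔT; free: X1,X2,X3
RREF:
  r0: [   1    0   -2    2   -2]
  r1: [   0    1   -3    3    0]
Fix exponent of X3 at 1, X1 at 0, X2 at 0; solve each RREF row for its pivot's exponent:
  r0: exp(i) + (-2)·1 = 0 ⇒ exp(i) = 2
  r1: exp(ΔT) + (0)·1 = 0 ⇒ exp(ΔT) = 0
Π_3 = i^2 · X3

["2", "0", "0", "0", "1"]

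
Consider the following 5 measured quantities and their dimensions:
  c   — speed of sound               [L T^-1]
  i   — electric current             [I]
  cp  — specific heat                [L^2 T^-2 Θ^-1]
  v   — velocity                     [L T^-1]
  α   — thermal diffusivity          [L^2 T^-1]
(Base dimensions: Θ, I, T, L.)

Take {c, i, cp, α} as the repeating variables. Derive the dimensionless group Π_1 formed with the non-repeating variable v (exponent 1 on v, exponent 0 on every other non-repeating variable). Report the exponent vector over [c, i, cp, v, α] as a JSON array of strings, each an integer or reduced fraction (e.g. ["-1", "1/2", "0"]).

Dimensional matrix (Θ×I×T×L by c×i×cp×v×α):
  Θ: [ 0  0 -1  0  0]
  I: [ 0  1  0  0  0]
  T: [-1  0 -2 -1 -1]
  L: [ 1  0  2  1  2]
Echelon form has 4 nonzero rows (pivots: c,i,cp,α)
Repeat: c,i,cp,α; free: v
RREF:
  r0: [   1    0    0    1    0]
  r1: [   0    1    0    0    0]
  r2: [   0    0    1    0    0]
  r3: [   0    0    0    0    1]
Fix exponent of v at 1; solve each RREF row for its pivot's exponent:
  r0: exp(c) + (1)·1 = 0 ⇒ exp(c) = -1
  r1: exp(i) + (0)·1 = 0 ⇒ exp(i) = 0
  r2: exp(cp) + (0)·1 = 0 ⇒ exp(cp) = 0
  r3: exp(α) + (0)·1 = 0 ⇒ exp(α) = 0
Π_1 = c^-1 · v

["-1", "0", "0", "1", "0"]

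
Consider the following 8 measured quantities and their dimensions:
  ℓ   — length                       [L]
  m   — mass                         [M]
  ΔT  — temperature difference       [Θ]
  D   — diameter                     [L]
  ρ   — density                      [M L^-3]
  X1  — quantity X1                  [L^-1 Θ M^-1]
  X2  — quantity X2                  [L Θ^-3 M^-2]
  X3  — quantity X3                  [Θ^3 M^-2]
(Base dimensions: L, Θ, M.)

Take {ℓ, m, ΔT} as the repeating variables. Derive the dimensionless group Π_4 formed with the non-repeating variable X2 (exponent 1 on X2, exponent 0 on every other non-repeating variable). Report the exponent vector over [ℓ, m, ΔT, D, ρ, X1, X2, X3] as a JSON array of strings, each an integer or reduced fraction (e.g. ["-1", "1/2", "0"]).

["-1", "2", "3", "0", "0", "0", "1", "0"]

Write exponents as rows L,Θ,M / cols ℓ,m,ΔT,D,ρ,X1,X2,X3:
  L: [ 1  0  0  1 -3 -1  1  0]
  Θ: [ 0  0  1  0  0  1 -3  3]
  M: [ 0  1  0  0  1 -1 -2 -2]
Row reduction gives pivot columns ℓ,m,ΔT; rank = 3
Pivot set = {ℓ,m,ΔT}, free = {D,ρ,X1,X2,X3}
RREF:
  r0: [   1    0    0    1   -3   -1    1    0]
  r1: [   0    1    0    0    1   -1   -2   -2]
  r2: [   0    0    1    0    0    1   -3    3]
Fix exponent of X2 at 1, D at 0, ρ at 0, X1 at 0, X3 at 0; solve each RREF row for its pivot's exponent:
  r0: exp(ℓ) + (1)·1 = 0 ⇒ exp(ℓ) = -1
  r1: exp(m) + (-2)·1 = 0 ⇒ exp(m) = 2
  r2: exp(ΔT) + (-3)·1 = 0 ⇒ exp(ΔT) = 3
Π_4 = ℓ^-1 · m^2 · ΔT^3 · X2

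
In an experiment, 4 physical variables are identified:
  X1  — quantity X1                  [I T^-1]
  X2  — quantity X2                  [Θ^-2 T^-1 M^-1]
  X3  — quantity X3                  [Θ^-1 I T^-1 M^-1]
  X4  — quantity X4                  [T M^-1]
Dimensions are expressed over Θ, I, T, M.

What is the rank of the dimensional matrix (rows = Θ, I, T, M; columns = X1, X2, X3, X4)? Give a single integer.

3

Dimensional matrix (Θ×I×T×M by X1×X2×X3×X4):
  Θ: [ 0 -2 -1  0]
  I: [ 1  0  1  0]
  T: [-1 -1 -1  1]
  M: [ 0 -1 -1 -1]
Echelon form has 3 nonzero rows (pivots: X1,X2,X3)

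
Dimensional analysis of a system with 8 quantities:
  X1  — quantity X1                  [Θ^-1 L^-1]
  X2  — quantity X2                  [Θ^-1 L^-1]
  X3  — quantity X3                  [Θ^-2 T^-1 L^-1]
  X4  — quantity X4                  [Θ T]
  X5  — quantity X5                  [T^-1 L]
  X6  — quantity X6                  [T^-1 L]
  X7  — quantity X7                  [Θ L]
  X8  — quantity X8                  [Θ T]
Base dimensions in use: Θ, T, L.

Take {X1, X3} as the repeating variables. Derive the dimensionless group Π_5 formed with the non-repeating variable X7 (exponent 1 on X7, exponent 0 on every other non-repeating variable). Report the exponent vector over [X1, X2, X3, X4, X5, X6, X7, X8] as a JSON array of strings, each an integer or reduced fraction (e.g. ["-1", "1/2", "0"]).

["1", "0", "0", "0", "0", "0", "1", "0"]

Dimensional matrix (Θ×T×L by X1×X2×X3×X4×X5×X6×X7×X8):
  Θ: [-1 -1 -2  1  0  0  1  1]
  T: [ 0  0 -1  1 -1 -1  0  1]
  L: [-1 -1 -1  0  1  1  1  0]
RREF → pivots at {X1,X3} ⇒ r = 2
Repeat: X1,X3; free: X2,X4,X5,X6,X7,X8
RREF:
  r0: [   1    1    0    1   -2   -2   -1    1]
  r1: [   0    0    1   -1    1    1    0   -1]
  r2: [   0    0    0    0    0    0    0    0]
Fix exponent of X7 at 1, X2 at 0, X4 at 0, X5 at 0, X6 at 0, X8 at 0; solve each RREF row for its pivot's exponent:
  r0: exp(X1) + (-1)·1 = 0 ⇒ exp(X1) = 1
  r1: exp(X3) + (0)·1 = 0 ⇒ exp(X3) = 0
Π_5 = X1 · X7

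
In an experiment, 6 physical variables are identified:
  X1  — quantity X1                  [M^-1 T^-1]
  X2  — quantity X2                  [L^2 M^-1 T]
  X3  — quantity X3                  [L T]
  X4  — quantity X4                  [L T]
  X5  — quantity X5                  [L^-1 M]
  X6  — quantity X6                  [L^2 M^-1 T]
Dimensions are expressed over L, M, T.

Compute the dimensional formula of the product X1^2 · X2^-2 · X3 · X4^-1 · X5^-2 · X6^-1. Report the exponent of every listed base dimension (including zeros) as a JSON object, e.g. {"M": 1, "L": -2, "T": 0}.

{"L": -4, "M": -1, "T": -5}

Exponent matrix [L,M,T] × [X1,X2,X3,X4,X5,X6]:
  L: [ 0  2  1  1 -1  2]
  M: [-1 -1  0  0  1 -1]
  T: [-1  1  1  1  0  1]
  [L]: (2)·0+(-2)·2+(1)·1+(-1)·1+(-2)·-1+(-1)·2 = -4
  [M]: (2)·-1+(-2)·-1+(1)·0+(-1)·0+(-2)·1+(-1)·-1 = -1
  [T]: (2)·-1+(-2)·1+(1)·1+(-1)·1+(-2)·0+(-1)·1 = -5
⇒ L^-4 M^-1 T^-5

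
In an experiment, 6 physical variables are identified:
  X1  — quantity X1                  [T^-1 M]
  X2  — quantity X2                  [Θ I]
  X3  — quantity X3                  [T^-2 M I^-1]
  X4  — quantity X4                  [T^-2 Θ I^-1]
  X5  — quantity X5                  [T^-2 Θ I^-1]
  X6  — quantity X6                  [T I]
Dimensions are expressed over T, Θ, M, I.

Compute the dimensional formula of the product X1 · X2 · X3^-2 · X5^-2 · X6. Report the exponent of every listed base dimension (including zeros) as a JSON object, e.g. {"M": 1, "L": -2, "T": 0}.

Write exponents as rows T,Θ,M,I / cols X1,X2,X3,X4,X5,X6:
  T: [-1  0 -2 -2 -2  1]
  Θ: [ 0  1  0  1  1  0]
  M: [ 1  0  1  0  0  0]
  I: [ 0  1 -1 -1 -1  1]
  [T]: (1)·-1+(1)·0+(-2)·-2+(-2)·-2+(1)·1 = 8
  [Θ]: (1)·0+(1)·1+(-2)·0+(-2)·1+(1)·0 = -1
  [M]: (1)·1+(1)·0+(-2)·1+(-2)·0+(1)·0 = -1
  [I]: (1)·0+(1)·1+(-2)·-1+(-2)·-1+(1)·1 = 6
⇒ T^8 Θ^-1 M^-1 I^6

{"T": 8, "Θ": -1, "M": -1, "I": 6}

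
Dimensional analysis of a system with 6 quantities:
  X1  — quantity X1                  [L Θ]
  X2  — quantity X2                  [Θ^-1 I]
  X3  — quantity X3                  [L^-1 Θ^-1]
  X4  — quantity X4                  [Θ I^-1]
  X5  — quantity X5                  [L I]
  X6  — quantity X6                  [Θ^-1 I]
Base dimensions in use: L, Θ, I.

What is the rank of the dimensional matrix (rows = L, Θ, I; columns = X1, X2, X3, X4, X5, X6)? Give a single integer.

2

Write exponents as rows L,Θ,I / cols X1,X2,X3,X4,X5,X6:
  L: [ 1  0 -1  0  1  0]
  Θ: [ 1 -1 -1  1  0 -1]
  I: [ 0  1  0 -1  1  1]
RREF → pivots at {X1,X2} ⇒ r = 2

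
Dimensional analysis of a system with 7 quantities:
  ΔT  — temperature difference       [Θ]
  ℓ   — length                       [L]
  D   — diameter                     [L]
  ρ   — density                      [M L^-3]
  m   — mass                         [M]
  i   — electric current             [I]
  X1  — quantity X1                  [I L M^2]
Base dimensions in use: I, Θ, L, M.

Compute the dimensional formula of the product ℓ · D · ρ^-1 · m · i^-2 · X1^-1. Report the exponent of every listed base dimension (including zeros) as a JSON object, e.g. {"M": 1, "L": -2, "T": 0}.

Exponent matrix [I,Θ,L,M] × [ΔT,ℓ,D,ρ,m,i,X1]:
  I: [ 0  0  0  0  0  1  1]
  Θ: [ 1  0  0  0  0  0  0]
  L: [ 0  1  1 -3  0  0  1]
  M: [ 0  0  0  1  1  0  2]
  [I]: (1)·0+(1)·0+(-1)·0+(1)·0+(-2)·1+(-1)·1 = -3
  [Θ]: (1)·0+(1)·0+(-1)·0+(1)·0+(-2)·0+(-1)·0 = 0
  [L]: (1)·1+(1)·1+(-1)·-3+(1)·0+(-2)·0+(-1)·1 = 4
  [M]: (1)·0+(1)·0+(-1)·1+(1)·1+(-2)·0+(-1)·2 = -2
⇒ I^-3 L^4 M^-2

{"I": -3, "Θ": 0, "L": 4, "M": -2}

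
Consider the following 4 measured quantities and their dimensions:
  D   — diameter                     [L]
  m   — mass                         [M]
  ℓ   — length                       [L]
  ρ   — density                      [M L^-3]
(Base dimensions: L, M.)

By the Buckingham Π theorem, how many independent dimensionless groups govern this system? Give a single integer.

2

Dimensional matrix (L×M by D×m×ℓ×ρ):
  L: [ 1  0  1 -3]
  M: [ 0  1  0  1]
RREF → pivots at {D,m} ⇒ r = 2
Π count = n − r = 4 − 2 = 2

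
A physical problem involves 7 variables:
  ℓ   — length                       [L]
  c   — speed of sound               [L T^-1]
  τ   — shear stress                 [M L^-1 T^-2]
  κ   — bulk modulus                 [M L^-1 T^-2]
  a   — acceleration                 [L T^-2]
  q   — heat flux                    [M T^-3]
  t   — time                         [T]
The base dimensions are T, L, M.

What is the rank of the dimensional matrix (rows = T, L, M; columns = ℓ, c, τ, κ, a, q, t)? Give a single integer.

Dimensional matrix (T×L×M by ℓ×c×τ×κ×a×q×t):
  T: [ 0 -1 -2 -2 -2 -3  1]
  L: [ 1  1 -1 -1  1  0  0]
  M: [ 0  0  1  1  0  1  0]
Echelon form has 3 nonzero rows (pivots: ℓ,c,τ)

3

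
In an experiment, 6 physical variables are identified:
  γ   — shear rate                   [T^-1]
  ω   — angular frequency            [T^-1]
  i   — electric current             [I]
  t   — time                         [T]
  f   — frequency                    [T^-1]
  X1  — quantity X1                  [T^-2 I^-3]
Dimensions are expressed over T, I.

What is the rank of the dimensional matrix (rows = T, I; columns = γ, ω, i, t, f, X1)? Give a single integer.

Exponent matrix [T,I] × [γ,ω,i,t,f,X1]:
  T: [-1 -1  0  1 -1 -2]
  I: [ 0  0  1  0  0 -3]
Echelon form has 2 nonzero rows (pivots: γ,i)

2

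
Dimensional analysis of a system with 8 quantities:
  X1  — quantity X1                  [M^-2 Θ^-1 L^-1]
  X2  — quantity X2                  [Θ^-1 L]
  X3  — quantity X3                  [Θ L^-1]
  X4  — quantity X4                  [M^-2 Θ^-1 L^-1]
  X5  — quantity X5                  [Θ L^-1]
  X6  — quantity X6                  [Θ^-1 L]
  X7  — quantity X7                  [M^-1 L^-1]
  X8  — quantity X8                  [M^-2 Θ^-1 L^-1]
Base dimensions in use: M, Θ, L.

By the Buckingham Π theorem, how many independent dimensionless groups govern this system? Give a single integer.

6

Dimensional matrix (M×Θ×L by X1×X2×X3×X4×X5×X6×X7×X8):
  M: [-2  0  0 -2  0  0 -1 -2]
  Θ: [-1 -1  1 -1  1 -1  0 -1]
  L: [-1  1 -1 -1 -1  1 -1 -1]
RREF → pivots at {X1,X2} ⇒ r = 2
Π count = n − r = 8 − 2 = 6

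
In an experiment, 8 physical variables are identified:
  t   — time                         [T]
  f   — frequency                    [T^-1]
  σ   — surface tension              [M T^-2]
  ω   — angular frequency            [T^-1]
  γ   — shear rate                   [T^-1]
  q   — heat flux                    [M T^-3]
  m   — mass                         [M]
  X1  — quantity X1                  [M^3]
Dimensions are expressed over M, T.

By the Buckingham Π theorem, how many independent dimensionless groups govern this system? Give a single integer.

Exponent matrix [M,T] × [t,f,σ,ω,γ,q,m,X1]:
  M: [ 0  0  1  0  0  1  1  3]
  T: [ 1 -1 -2 -1 -1 -3  0  0]
RREF → pivots at {t,σ} ⇒ r = 2
8 vars − rank 2 = 6 Π groups

6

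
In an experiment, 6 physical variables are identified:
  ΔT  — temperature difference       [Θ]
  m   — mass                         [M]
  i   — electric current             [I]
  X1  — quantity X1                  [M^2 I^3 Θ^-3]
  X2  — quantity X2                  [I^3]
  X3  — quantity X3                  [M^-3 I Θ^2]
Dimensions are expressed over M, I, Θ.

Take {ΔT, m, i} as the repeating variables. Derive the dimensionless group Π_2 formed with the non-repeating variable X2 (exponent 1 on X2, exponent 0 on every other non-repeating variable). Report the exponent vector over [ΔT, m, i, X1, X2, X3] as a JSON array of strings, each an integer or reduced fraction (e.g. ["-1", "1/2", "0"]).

Write exponents as rows M,I,Θ / cols ΔT,m,i,X1,X2,X3:
  M: [ 0  1  0  2  0 -3]
  I: [ 0  0  1  3  3  1]
  Θ: [ 1  0  0 -3  0  2]
Row reduction gives pivot columns ΔT,m,i; rank = 3
Repeat: ΔT,m,i; free: X1,X2,X3
RREF:
  r0: [   1    0    0   -3    0    2]
  r1: [   0    1    0    2    0   -3]
  r2: [   0    0    1    3    3    1]
Fix exponent of X2 at 1, X1 at 0, X3 at 0; solve each RREF row for its pivot's exponent:
  r0: exp(ΔT) + (0)·1 = 0 ⇒ exp(ΔT) = 0
  r1: exp(m) + (0)·1 = 0 ⇒ exp(m) = 0
  r2: exp(i) + (3)·1 = 0 ⇒ exp(i) = -3
Π_2 = i^-3 · X2

["0", "0", "-3", "0", "1", "0"]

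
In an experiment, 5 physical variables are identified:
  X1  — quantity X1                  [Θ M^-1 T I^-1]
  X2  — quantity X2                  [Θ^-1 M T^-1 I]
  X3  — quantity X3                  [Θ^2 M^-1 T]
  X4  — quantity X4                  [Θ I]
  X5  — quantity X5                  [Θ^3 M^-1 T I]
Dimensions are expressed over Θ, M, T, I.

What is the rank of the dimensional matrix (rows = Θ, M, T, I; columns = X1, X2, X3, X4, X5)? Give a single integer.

2

Dimensional matrix (Θ×M×T×I by X1×X2×X3×X4×X5):
  Θ: [ 1 -1  2  1  3]
  M: [-1  1 -1  0 -1]
  T: [ 1 -1  1  0  1]
  I: [-1  1  0  1  1]
Echelon form has 2 nonzero rows (pivots: X1,X3)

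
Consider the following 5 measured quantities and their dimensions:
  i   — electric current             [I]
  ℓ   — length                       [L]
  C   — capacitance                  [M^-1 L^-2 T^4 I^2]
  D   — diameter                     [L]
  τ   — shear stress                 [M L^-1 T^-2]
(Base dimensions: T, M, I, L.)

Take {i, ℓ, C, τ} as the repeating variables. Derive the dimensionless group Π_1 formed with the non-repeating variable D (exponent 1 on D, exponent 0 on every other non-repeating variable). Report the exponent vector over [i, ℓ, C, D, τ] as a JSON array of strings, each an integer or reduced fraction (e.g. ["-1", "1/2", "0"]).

["0", "-1", "0", "1", "0"]

Dimensional matrix (T×M×I×L by i×ℓ×C×D×τ):
  T: [ 0  0  4  0 -2]
  M: [ 0  0 -1  0  1]
  I: [ 1  0  2  0  0]
  L: [ 0  1 -2  1 -1]
Echelon form has 4 nonzero rows (pivots: i,ℓ,C,τ)
Pivot set = {i,ℓ,C,τ}, free = {D}
RREF:
  r0: [   1    0    0    0    0]
  r1: [   0    1    0    1    0]
  r2: [   0    0    1    0    0]
  r3: [   0    0    0    0    1]
Fix exponent of D at 1; solve each RREF row for its pivot's exponent:
  r0: exp(i) + (0)·1 = 0 ⇒ exp(i) = 0
  r1: exp(ℓ) + (1)·1 = 0 ⇒ exp(ℓ) = -1
  r2: exp(C) + (0)·1 = 0 ⇒ exp(C) = 0
  r3: exp(τ) + (0)·1 = 0 ⇒ exp(τ) = 0
Π_1 = ℓ^-1 · D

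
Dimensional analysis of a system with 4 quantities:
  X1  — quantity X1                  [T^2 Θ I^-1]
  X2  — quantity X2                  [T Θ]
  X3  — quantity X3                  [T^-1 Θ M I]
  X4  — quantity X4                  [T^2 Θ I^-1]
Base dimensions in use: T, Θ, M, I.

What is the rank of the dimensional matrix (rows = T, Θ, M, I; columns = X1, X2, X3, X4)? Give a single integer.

3

Exponent matrix [T,Θ,M,I] × [X1,X2,X3,X4]:
  T: [ 2  1 -1  2]
  Θ: [ 1  1  1  1]
  M: [ 0  0  1  0]
  I: [-1  0  1 -1]
Echelon form has 3 nonzero rows (pivots: X1,X2,X3)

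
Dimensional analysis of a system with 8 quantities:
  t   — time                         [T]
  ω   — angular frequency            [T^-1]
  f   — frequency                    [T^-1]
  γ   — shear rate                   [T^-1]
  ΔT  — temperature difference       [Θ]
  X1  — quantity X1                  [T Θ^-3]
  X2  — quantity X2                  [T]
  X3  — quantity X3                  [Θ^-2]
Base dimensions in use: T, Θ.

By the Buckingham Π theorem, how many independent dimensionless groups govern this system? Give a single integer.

Dimensional matrix (T×Θ by t×ω×f×γ×ΔT×X1×X2×X3):
  T: [ 1 -1 -1 -1  0  1  1  0]
  Θ: [ 0  0  0  0  1 -3  0 -2]
Row reduction gives pivot columns t,ΔT; rank = 2
Π count = n − r = 8 − 2 = 6

6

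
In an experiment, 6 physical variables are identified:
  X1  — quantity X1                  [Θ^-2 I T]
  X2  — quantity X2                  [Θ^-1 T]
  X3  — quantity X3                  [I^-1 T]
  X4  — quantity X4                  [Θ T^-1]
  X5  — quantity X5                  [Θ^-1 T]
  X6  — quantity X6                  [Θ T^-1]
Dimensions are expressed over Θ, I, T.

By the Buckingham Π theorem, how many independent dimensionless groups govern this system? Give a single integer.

4

Exponent matrix [Θ,I,T] × [X1,X2,X3,X4,X5,X6]:
  Θ: [-2 -1  0  1 -1  1]
  I: [ 1  0 -1  0  0  0]
  T: [ 1  1  1 -1  1 -1]
RREF → pivots at {X1,X2} ⇒ r = 2
6 vars − rank 2 = 4 Π groups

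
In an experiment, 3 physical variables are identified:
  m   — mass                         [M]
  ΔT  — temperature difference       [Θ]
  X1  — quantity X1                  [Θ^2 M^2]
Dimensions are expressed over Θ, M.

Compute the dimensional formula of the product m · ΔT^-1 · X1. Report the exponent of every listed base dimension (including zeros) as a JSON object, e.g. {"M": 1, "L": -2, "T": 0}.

Write exponents as rows Θ,M / cols m,ΔT,X1:
  Θ: [ 0  1  2]
  M: [ 1  0  2]
  [Θ]: (1)·0+(-1)·1+(1)·2 = 1
  [M]: (1)·1+(-1)·0+(1)·2 = 3
⇒ Θ M^3

{"Θ": 1, "M": 3}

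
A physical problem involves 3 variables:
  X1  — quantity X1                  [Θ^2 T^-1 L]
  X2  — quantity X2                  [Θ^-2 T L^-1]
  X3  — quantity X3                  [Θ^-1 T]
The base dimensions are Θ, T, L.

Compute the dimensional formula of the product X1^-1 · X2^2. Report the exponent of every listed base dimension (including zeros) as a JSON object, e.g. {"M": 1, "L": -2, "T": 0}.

Write exponents as rows Θ,T,L / cols X1,X2,X3:
  Θ: [ 2 -2 -1]
  T: [-1  1  1]
  L: [ 1 -1  0]
  [Θ]: (-1)·2+(2)·-2 = -6
  [T]: (-1)·-1+(2)·1 = 3
  [L]: (-1)·1+(2)·-1 = -3
⇒ Θ^-6 T^3 L^-3

{"Θ": -6, "T": 3, "L": -3}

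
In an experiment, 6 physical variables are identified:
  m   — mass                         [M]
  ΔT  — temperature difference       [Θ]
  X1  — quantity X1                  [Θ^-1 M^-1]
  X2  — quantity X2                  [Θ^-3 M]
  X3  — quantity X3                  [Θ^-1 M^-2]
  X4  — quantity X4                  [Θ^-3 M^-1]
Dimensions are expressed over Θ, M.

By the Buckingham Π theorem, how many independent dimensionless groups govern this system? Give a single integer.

4

Write exponents as rows Θ,M / cols m,ΔT,X1,X2,X3,X4:
  Θ: [ 0  1 -1 -3 -1 -3]
  M: [ 1  0 -1  1 -2 -1]
Row reduction gives pivot columns m,ΔT; rank = 2
Π count = n − r = 6 − 2 = 4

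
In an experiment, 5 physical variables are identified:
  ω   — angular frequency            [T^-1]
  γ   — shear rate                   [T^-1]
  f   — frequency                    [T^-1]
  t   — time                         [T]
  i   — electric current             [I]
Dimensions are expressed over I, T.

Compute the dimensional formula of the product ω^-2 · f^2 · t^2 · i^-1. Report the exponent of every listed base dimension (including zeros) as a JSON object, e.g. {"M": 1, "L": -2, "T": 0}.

{"I": -1, "T": 2}

Exponent matrix [I,T] × [ω,γ,f,t,i]:
  I: [ 0  0  0  0  1]
  T: [-1 -1 -1  1  0]
  [I]: (-2)·0+(2)·0+(2)·0+(-1)·1 = -1
  [T]: (-2)·-1+(2)·-1+(2)·1+(-1)·0 = 2
⇒ I^-1 T^2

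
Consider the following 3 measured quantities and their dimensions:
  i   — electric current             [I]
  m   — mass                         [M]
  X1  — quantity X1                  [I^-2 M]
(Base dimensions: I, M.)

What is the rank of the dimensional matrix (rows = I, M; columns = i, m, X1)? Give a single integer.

2

Write exponents as rows I,M / cols i,m,X1:
  I: [ 1  0 -2]
  M: [ 0  1  1]
RREF → pivots at {i,m} ⇒ r = 2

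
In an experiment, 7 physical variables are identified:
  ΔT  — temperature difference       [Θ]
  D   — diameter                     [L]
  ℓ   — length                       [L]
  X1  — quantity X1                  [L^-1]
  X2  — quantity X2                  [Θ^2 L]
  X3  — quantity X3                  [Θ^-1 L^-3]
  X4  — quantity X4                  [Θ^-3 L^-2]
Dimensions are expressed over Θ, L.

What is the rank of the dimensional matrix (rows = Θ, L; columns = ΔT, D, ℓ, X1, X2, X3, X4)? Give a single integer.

2

Exponent matrix [Θ,L] × [ΔT,D,ℓ,X1,X2,X3,X4]:
  Θ: [ 1  0  0  0  2 -1 -3]
  L: [ 0  1  1 -1  1 -3 -2]
Echelon form has 2 nonzero rows (pivots: ΔT,D)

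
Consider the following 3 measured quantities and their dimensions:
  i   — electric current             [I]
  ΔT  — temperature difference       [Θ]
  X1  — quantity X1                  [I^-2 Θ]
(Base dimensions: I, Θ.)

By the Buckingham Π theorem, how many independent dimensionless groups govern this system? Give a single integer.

Dimensional matrix (I×Θ by i×ΔT×X1):
  I: [ 1  0 -2]
  Θ: [ 0  1  1]
RREF → pivots at {i,ΔT} ⇒ r = 2
3 vars − rank 2 = 1 Π group

1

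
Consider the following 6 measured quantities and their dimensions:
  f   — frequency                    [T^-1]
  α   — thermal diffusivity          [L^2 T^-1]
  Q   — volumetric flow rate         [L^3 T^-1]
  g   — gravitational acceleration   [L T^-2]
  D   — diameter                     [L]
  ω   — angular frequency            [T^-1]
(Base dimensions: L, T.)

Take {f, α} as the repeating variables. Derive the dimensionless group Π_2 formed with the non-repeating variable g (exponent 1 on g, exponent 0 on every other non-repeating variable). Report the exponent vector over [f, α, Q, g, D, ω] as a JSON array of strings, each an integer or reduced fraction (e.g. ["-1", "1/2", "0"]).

["-3/2", "-1/2", "0", "1", "0", "0"]

Dimensional matrix (L×T by f×α×Q×g×D×ω):
  L: [ 0  2  3  1  1  0]
  T: [-1 -1 -1 -2  0 -1]
Echelon form has 2 nonzero rows (pivots: f,α)
Pivot set = {f,α}, free = {Q,g,D,ω}
RREF:
  r0: [   1    0 -1/2  3/2 -1/2    1]
  r1: [   0    1  3/2  1/2  1/2    0]
Fix exponent of g at 1, Q at 0, D at 0, ω at 0; solve each RREF row for its pivot's exponent:
  r0: exp(f) + (3/2)·1 = 0 ⇒ exp(f) = -3/2
  r1: exp(α) + (1/2)·1 = 0 ⇒ exp(α) = -1/2
Π_2 = f^(-3/2) · α^(-1/2) · g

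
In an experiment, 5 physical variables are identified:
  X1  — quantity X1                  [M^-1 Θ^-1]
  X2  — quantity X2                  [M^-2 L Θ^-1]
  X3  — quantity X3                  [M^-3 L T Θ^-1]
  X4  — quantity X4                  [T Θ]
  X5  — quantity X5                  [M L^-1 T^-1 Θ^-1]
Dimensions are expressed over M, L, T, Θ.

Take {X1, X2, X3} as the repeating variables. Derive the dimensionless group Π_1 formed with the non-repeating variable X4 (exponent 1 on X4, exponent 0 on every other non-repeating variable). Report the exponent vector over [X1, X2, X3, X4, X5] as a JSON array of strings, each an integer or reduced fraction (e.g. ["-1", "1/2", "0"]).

["1", "1", "-1", "1", "0"]

Exponent matrix [M,L,T,Θ] × [X1,X2,X3,X4,X5]:
  M: [-1 -2 -3  0  1]
  L: [ 0  1  1  0 -1]
  T: [ 0  0  1  1 -1]
  Θ: [-1 -1 -1  1 -1]
RREF → pivots at {X1,X2,X3} ⇒ r = 3
Repeat: X1,X2,X3; free: X4,X5
RREF:
  r0: [   1    0    0   -1    2]
  r1: [   0    1    0   -1    0]
  r2: [   0    0    1    1   -1]
  r3: [   0    0    0    0    0]
Fix exponent of X4 at 1, X5 at 0; solve each RREF row for its pivot's exponent:
  r0: exp(X1) + (-1)·1 = 0 ⇒ exp(X1) = 1
  r1: exp(X2) + (-1)·1 = 0 ⇒ exp(X2) = 1
  r2: exp(X3) + (1)·1 = 0 ⇒ exp(X3) = -1
Π_1 = X1 · X2 · X3^-1 · X4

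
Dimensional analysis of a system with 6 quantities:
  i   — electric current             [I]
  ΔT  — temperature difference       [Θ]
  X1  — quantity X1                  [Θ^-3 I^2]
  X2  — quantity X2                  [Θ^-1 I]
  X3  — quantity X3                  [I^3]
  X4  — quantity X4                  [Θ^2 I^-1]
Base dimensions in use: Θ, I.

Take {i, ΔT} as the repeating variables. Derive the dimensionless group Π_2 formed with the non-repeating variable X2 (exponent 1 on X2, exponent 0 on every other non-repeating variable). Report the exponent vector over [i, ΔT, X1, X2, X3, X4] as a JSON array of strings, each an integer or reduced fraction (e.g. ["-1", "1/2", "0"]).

Exponent matrix [Θ,I] × [i,ΔT,X1,X2,X3,X4]:
  Θ: [ 0  1 -3 -1  0  2]
  I: [ 1  0  2  1  3 -1]
Echelon form has 2 nonzero rows (pivots: i,ΔT)
Repeat: i,ΔT; free: X1,X2,X3,X4
RREF:
  r0: [   1    0    2    1    3   -1]
  r1: [   0    1   -3   -1    0    2]
Fix exponent of X2 at 1, X1 at 0, X3 at 0, X4 at 0; solve each RREF row for its pivot's exponent:
  r0: exp(i) + (1)·1 = 0 ⇒ exp(i) = -1
  r1: exp(ΔT) + (-1)·1 = 0 ⇒ exp(ΔT) = 1
Π_2 = i^-1 · ΔT · X2

["-1", "1", "0", "1", "0", "0"]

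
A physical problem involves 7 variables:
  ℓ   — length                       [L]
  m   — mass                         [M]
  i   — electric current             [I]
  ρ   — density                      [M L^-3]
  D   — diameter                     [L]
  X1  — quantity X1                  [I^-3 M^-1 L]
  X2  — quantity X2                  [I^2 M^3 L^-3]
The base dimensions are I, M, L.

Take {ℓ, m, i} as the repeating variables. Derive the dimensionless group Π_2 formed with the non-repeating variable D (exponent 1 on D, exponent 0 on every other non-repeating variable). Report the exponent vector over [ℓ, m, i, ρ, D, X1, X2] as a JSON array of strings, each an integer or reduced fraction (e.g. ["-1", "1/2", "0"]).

Dimensional matrix (I×M×L by ℓ×m×i×ρ×D×X1×X2):
  I: [ 0  0  1  0  0 -3  2]
  M: [ 0  1  0  1  0 -1  3]
  L: [ 1  0  0 -3  1  1 -3]
Row reduction gives pivot columns ℓ,m,i; rank = 3
Repeat: ℓ,m,i; free: ρ,D,X1,X2
RREF:
  r0: [   1    0    0   -3    1    1   -3]
  r1: [   0    1    0    1    0   -1    3]
  r2: [   0    0    1    0    0   -3    2]
Fix exponent of D at 1, ρ at 0, X1 at 0, X2 at 0; solve each RREF row for its pivot's exponent:
  r0: exp(ℓ) + (1)·1 = 0 ⇒ exp(ℓ) = -1
  r1: exp(m) + (0)·1 = 0 ⇒ exp(m) = 0
  r2: exp(i) + (0)·1 = 0 ⇒ exp(i) = 0
Π_2 = ℓ^-1 · D

["-1", "0", "0", "0", "1", "0", "0"]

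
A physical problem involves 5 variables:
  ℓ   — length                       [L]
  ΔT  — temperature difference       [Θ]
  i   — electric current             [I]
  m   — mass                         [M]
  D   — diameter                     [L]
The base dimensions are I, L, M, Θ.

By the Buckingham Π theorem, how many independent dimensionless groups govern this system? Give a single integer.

Write exponents as rows I,L,M,Θ / cols ℓ,ΔT,i,m,D:
  I: [ 0  0  1  0  0]
  L: [ 1  0  0  0  1]
  M: [ 0  0  0  1  0]
  Θ: [ 0  1  0  0  0]
Echelon form has 4 nonzero rows (pivots: ℓ,ΔT,i,m)
5 vars − rank 4 = 1 Π group

1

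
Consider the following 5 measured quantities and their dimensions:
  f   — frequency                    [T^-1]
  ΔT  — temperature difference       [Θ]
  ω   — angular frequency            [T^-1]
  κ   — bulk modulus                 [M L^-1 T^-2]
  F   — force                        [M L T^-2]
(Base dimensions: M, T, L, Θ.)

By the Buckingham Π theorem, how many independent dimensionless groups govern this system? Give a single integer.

Write exponents as rows M,T,L,Θ / cols f,ΔT,ω,κ,F:
  M: [ 0  0  0  1  1]
  T: [-1  0 -1 -2 -2]
  L: [ 0  0  0 -1  1]
  Θ: [ 0  1  0  0  0]
Row reduction gives pivot columns f,ΔT,κ,F; rank = 4
Π count = n − r = 5 − 4 = 1

1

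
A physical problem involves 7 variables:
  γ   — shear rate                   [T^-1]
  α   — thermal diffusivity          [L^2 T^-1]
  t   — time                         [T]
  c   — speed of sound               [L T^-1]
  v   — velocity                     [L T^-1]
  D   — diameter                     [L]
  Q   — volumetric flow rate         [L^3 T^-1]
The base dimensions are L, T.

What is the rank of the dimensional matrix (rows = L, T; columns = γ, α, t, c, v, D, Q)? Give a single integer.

2

Dimensional matrix (L×T by γ×α×t×c×v×D×Q):
  L: [ 0  2  0  1  1  1  3]
  T: [-1 -1  1 -1 -1  0 -1]
Echelon form has 2 nonzero rows (pivots: γ,α)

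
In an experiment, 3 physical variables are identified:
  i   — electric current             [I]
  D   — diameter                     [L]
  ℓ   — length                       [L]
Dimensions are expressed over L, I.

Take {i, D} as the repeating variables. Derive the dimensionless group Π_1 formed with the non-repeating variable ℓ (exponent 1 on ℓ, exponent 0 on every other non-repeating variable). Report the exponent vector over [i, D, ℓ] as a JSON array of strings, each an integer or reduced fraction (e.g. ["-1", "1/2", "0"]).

["0", "-1", "1"]

Write exponents as rows L,I / cols i,D,ℓ:
  L: [ 0  1  1]
  I: [ 1  0  0]
Row reduction gives pivot columns i,D; rank = 2
Repeat: i,D; free: ℓ
RREF:
  r0: [   1    0    0]
  r1: [   0    1    1]
Fix exponent of ℓ at 1; solve each RREF row for its pivot's exponent:
  r0: exp(i) + (0)·1 = 0 ⇒ exp(i) = 0
  r1: exp(D) + (1)·1 = 0 ⇒ exp(D) = -1
Π_1 = D^-1 · ℓ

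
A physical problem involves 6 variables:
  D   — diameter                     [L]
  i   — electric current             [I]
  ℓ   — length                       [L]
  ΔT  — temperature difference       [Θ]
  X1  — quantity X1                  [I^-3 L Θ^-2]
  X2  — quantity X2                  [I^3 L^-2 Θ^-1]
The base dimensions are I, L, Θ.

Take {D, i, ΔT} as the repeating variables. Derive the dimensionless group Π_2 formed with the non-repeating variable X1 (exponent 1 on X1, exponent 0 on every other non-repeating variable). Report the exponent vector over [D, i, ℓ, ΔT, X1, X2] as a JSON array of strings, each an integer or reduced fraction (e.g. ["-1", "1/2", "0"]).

["-1", "3", "0", "2", "1", "0"]

Exponent matrix [I,L,Θ] × [D,i,ℓ,ΔT,X1,X2]:
  I: [ 0  1  0  0 -3  3]
  L: [ 1  0  1  0  1 -2]
  Θ: [ 0  0  0  1 -2 -1]
RREF → pivots at {D,i,ΔT} ⇒ r = 3
Repeat: D,i,ΔT; free: ℓ,X1,X2
RREF:
  r0: [   1    0    1    0    1   -2]
  r1: [   0    1    0    0   -3    3]
  r2: [   0    0    0    1   -2   -1]
Fix exponent of X1 at 1, ℓ at 0, X2 at 0; solve each RREF row for its pivot's exponent:
  r0: exp(D) + (1)·1 = 0 ⇒ exp(D) = -1
  r1: exp(i) + (-3)·1 = 0 ⇒ exp(i) = 3
  r2: exp(ΔT) + (-2)·1 = 0 ⇒ exp(ΔT) = 2
Π_2 = D^-1 · i^3 · ΔT^2 · X1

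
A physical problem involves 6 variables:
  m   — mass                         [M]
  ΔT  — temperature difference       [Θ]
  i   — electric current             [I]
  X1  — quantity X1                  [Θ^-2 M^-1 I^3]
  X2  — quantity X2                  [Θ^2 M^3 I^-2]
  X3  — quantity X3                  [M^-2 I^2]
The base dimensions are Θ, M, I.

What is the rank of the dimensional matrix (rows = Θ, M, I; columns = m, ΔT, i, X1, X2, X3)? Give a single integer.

Exponent matrix [Θ,M,I] × [m,ΔT,i,X1,X2,X3]:
  Θ: [ 0  1  0 -2  2  0]
  M: [ 1  0  0 -1  3 -2]
  I: [ 0  0  1  3 -2  2]
RREF → pivots at {m,ΔT,i} ⇒ r = 3

3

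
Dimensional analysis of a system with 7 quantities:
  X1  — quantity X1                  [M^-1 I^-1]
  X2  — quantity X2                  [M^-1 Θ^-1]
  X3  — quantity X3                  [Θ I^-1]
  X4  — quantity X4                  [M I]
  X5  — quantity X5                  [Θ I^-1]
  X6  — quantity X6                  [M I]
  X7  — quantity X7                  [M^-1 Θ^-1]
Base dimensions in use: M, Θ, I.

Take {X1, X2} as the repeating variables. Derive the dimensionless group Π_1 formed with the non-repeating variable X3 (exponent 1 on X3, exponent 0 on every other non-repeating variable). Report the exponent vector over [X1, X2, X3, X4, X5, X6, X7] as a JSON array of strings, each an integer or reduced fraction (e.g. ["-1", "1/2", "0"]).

Write exponents as rows M,Θ,I / cols X1,X2,X3,X4,X5,X6,X7:
  M: [-1 -1  0  1  0  1 -1]
  Θ: [ 0 -1  1  0  1  0 -1]
  I: [-1  0 -1  1 -1  1  0]
Row reduction gives pivot columns X1,X2; rank = 2
Repeat: X1,X2; free: X3,X4,X5,X6,X7
RREF:
  r0: [   1    0    1   -1    1   -1    0]
  r1: [   0    1   -1    0   -1    0    1]
  r2: [   0    0    0    0    0    0    0]
Fix exponent of X3 at 1, X4 at 0, X5 at 0, X6 at 0, X7 at 0; solve each RREF row for its pivot's exponent:
  r0: exp(X1) + (1)·1 = 0 ⇒ exp(X1) = -1
  r1: exp(X2) + (-1)·1 = 0 ⇒ exp(X2) = 1
Π_1 = X1^-1 · X2 · X3

["-1", "1", "1", "0", "0", "0", "0"]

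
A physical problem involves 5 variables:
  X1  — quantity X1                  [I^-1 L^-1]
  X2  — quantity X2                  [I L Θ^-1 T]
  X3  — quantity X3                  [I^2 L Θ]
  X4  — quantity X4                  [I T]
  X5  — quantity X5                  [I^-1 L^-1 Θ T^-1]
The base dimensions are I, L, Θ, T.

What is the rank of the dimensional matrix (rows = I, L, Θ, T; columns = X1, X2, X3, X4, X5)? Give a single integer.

3

Dimensional matrix (I×L×Θ×T by X1×X2×X3×X4×X5):
  I: [-1  1  2  1 -1]
  L: [-1  1  1  0 -1]
  Θ: [ 0 -1  1  0  1]
  T: [ 0  1  0  1 -1]
Row reduction gives pivot columns X1,X2,X3; rank = 3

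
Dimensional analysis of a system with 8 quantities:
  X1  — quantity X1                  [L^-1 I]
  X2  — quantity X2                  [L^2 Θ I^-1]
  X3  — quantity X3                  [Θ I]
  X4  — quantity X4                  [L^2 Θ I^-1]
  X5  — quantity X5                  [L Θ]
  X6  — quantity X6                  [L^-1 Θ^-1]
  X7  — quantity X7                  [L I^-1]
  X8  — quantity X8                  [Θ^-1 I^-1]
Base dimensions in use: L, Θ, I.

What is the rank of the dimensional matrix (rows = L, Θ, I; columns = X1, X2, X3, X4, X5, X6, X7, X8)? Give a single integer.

Dimensional matrix (L×Θ×I by X1×X2×X3×X4×X5×X6×X7×X8):
  L: [-1  2  0  2  1 -1  1  0]
  Θ: [ 0  1  1  1  1 -1  0 -1]
  I: [ 1 -1  1 -1  0  0 -1 -1]
Row reduction gives pivot columns X1,X2; rank = 2

2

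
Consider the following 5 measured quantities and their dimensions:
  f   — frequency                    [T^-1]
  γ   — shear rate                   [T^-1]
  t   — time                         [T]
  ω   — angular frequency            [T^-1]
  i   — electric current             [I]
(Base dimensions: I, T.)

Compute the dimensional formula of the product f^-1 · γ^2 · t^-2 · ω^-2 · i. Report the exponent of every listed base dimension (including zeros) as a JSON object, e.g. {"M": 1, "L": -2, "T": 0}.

{"I": 1, "T": -1}

Exponent matrix [I,T] × [f,γ,t,ω,i]:
  I: [ 0  0  0  0  1]
  T: [-1 -1  1 -1  0]
  [I]: (-1)·0+(2)·0+(-2)·0+(-2)·0+(1)·1 = 1
  [T]: (-1)·-1+(2)·-1+(-2)·1+(-2)·-1+(1)·0 = -1
⇒ I T^-1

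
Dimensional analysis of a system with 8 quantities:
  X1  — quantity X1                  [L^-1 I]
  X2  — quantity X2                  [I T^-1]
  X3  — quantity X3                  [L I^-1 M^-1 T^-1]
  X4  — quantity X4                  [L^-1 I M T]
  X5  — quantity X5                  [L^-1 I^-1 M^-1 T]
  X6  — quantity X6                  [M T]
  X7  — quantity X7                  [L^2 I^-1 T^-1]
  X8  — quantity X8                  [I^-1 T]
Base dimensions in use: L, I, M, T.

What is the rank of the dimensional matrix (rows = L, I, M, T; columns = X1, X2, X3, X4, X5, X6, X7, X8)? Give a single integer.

Write exponents as rows L,I,M,T / cols X1,X2,X3,X4,X5,X6,X7,X8:
  L: [-1  0  1 -1 -1  0  2  0]
  I: [ 1  1 -1  1 -1  0 -1 -1]
  M: [ 0  0 -1  1 -1  1  0  0]
  T: [ 0 -1 -1  1  1  1 -1  1]
RREF → pivots at {X1,X2,X3} ⇒ r = 3

3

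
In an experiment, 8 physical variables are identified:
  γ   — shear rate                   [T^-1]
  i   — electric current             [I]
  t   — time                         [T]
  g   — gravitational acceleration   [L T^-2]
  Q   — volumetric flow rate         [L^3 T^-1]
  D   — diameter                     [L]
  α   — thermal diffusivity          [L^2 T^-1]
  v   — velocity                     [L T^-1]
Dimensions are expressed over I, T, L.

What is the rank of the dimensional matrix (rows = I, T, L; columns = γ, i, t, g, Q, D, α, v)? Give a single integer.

Exponent matrix [I,T,L] × [γ,i,t,g,Q,D,α,v]:
  I: [ 0  1  0  0  0  0  0  0]
  T: [-1  0  1 -2 -1  0 -1 -1]
  L: [ 0  0  0  1  3  1  2  1]
Row reduction gives pivot columns γ,i,g; rank = 3

3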